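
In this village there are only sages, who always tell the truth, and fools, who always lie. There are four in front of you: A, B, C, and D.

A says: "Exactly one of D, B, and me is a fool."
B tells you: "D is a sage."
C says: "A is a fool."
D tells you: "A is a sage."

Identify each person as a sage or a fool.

A: fool, B: fool, C: sage, D: fool

Consider A. Suppose A is a sage.
Then no assignment of the remaining roles makes every statement match its speaker's type — contradiction.
So A is a fool.
With that fixed, C's statement is true, so C is a sage.
With that fixed, D's statement is false, so D is a fool.
With that fixed, B's statement is false, so B is a fool.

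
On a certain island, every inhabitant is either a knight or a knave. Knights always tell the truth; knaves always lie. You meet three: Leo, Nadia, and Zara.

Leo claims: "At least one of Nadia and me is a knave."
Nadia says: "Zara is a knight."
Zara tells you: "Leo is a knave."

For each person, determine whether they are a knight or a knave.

Consider Leo. Suppose Leo is a knave.
Then Leo's own statement would have to be false, but it can't be — contradiction.
So Leo is a knight.
With that fixed, Zara's statement is false, so Zara is a knave.
With that fixed, Nadia's statement is false, so Nadia is a knave.

Leo: knight, Nadia: knave, Zara: knave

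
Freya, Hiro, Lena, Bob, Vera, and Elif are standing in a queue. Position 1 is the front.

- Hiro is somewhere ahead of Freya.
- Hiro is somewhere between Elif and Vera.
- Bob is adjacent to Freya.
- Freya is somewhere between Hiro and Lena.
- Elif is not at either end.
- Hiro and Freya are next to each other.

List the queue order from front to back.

From clue 1: Freya is in {2,3,4,5,6}.
From clues 1–2: Hiro is in {2,3,4}.
From clues 1–3: Hiro is in {2,3}.
From clues 1–4: Hiro → position 2.
From clues 1–5: Vera → position 1, Lena → position 6.
From clues 1–6: Freya → position 3, Bob → position 4, Elif → position 5.

Vera, Hiro, Freya, Bob, Elif, Lena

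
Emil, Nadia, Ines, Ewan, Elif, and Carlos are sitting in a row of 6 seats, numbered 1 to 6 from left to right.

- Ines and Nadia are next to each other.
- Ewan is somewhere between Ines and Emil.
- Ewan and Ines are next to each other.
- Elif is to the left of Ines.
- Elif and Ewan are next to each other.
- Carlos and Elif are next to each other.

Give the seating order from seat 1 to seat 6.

Emil, Carlos, Elif, Ewan, Ines, Nadia

From clues 1–2: Ewan is in {2,3,4,5}.
From clues 1–3: Ines is in {2,3,4,5}.
From clues 1–4: Ines is in {3,4,5}.
From clues 1–5: Emil is in {1,2}.
From clues 1–6: Emil → seat 1, Carlos → seat 2, Elif → seat 3, Ewan → seat 4, Ines → seat 5, Nadia → seat 6.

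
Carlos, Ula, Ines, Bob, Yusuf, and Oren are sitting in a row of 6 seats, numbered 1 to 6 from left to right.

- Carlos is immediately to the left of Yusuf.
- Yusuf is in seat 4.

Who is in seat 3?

With clues 1–2, Bob, Ines, Oren, Ula, and Yusuf are ruled out for seat 3.
So seat 3 is Carlos.

Carlos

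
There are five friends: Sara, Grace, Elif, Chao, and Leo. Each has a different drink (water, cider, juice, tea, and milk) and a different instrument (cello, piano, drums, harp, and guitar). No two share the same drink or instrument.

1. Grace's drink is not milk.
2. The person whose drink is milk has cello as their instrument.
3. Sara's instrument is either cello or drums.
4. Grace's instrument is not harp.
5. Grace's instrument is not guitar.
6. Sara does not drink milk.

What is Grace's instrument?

piano

With clues 1–2, cello is impossible for Grace's instrument.
With clues 1–4, harp is impossible for Grace's instrument.
With clues 1–5, guitar is impossible for Grace's instrument.
With clues 1–6, drums is impossible for Grace's instrument.
That leaves piano.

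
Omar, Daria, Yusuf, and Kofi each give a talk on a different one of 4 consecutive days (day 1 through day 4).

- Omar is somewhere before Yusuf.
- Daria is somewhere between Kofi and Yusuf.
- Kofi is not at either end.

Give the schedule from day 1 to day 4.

From clue 1: Omar is in {1,2,3}.
From clues 1–2: Daria is in {2,3}.
From clues 1–3: Omar → day 1, Kofi → day 2, Daria → day 3, Yusuf → day 4.

Omar, Kofi, Daria, Yusuf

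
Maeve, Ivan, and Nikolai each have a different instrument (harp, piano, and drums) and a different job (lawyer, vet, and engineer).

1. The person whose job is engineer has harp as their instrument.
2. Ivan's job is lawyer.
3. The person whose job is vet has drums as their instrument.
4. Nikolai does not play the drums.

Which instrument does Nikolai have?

With clues 1–3, piano is impossible for Nikolai's instrument.
With clues 1–4, drums is impossible for Nikolai's instrument.
That leaves harp.

harp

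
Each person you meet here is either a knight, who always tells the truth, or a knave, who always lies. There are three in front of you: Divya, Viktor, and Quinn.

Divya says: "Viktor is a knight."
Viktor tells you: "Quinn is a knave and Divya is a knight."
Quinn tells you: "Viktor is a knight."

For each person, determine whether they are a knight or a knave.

Consider Divya. Suppose Divya is a knight.
Then no assignment of the remaining roles makes every statement match its speaker's type — contradiction.
So Divya is a knave.
With that fixed, Viktor's statement is false, so Viktor is a knave.
With that fixed, Quinn's statement is false, so Quinn is a knave.

Divya: knave, Viktor: knave, Quinn: knave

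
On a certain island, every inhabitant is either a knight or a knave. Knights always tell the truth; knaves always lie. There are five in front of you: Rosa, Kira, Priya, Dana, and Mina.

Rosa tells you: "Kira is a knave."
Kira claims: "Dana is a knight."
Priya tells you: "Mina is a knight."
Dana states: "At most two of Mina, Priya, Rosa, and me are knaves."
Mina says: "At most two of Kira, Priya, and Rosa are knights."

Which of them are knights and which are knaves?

Rosa: knave, Kira: knight, Priya: knight, Dana: knight, Mina: knight

Consider Rosa. Suppose Rosa is a knight.
Then no assignment of the remaining roles makes every statement match its speaker's type — contradiction.
So Rosa is a knave.
With that fixed, Mina's statement is true, so Mina is a knight.
With that fixed, Priya's statement is true, so Priya is a knight.
With that fixed, Dana's statement is true, so Dana is a knight.
With that fixed, Kira's statement is true, so Kira is a knight.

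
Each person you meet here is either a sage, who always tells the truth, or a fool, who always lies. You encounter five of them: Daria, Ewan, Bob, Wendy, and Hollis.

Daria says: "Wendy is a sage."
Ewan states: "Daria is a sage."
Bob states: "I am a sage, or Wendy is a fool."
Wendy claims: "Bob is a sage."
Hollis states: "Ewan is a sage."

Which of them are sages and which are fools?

Daria: sage, Ewan: sage, Bob: sage, Wendy: sage, Hollis: sage

Consider Daria. Suppose Daria is a fool.
Then no assignment of the remaining roles makes every statement match its speaker's type — contradiction.
So Daria is a sage.
With that fixed, Ewan's statement is true, so Ewan is a sage.
With that fixed, Hollis's statement is true, so Hollis is a sage.
Consider Bob. Suppose Bob is a fool.
Then no assignment of the remaining roles makes every statement match its speaker's type — contradiction.
So Bob is a sage.
With that fixed, Wendy's statement is true, so Wendy is a sage.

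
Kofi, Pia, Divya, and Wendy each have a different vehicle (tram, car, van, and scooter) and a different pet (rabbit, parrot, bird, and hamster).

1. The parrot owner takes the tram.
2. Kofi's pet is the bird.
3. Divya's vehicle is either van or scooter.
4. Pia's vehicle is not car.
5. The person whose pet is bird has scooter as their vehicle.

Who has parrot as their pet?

Pia

With clues 1–2, Kofi is impossible for the one with pet parrot.
With clues 1–3, Divya is impossible for the one with pet parrot.
With clues 1–5, Wendy is impossible for the one with pet parrot.
That leaves Pia.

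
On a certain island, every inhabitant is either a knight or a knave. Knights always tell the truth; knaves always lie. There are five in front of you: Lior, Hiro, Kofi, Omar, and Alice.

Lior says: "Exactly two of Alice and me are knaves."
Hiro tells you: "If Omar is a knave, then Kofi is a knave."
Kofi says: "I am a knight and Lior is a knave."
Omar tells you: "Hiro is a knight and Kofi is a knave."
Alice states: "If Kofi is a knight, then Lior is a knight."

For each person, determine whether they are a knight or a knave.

Lior: knave, Hiro: knight, Kofi: knave, Omar: knight, Alice: knight

Consider Lior. Suppose Lior is a knight.
Then Lior's own statement would have to be true, but it can't be — contradiction.
So Lior is a knave.
Consider Hiro. Suppose Hiro is a knave.
Then no assignment of the remaining roles makes every statement match its speaker's type — contradiction.
So Hiro is a knight.
Consider Kofi. Suppose Kofi is a knight.
Then no assignment of the remaining roles makes every statement match its speaker's type — contradiction.
So Kofi is a knave.
With that fixed, Omar's statement is true, so Omar is a knight.
With that fixed, Alice's statement is true, so Alice is a knight.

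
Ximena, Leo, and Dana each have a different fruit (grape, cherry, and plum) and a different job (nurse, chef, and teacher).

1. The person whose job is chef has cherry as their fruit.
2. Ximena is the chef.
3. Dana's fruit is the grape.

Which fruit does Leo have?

With clues 1–2, cherry is impossible for Leo's fruit.
With clues 1–3, grape is impossible for Leo's fruit.
That leaves plum.

plum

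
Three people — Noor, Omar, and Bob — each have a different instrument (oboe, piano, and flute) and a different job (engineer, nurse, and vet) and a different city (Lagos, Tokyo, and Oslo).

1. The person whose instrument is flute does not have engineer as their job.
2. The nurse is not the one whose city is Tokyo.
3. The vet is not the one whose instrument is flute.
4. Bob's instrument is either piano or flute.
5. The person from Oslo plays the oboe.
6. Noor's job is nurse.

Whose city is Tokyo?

Bob

With clues 1–6, Noor and Omar are impossible for the one with city Tokyo.
That leaves Bob.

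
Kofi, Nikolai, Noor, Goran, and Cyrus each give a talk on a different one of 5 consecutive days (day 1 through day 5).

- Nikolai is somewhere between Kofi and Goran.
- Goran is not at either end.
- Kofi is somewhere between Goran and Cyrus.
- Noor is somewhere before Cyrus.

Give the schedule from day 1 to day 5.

From clue 1: Nikolai is in {2,3,4}.
From clues 1–3: Nikolai → day 3.
From clues 1–4: Noor → day 1, Goran → day 2, Kofi → day 4, Cyrus → day 5.

Noor, Goran, Nikolai, Kofi, Cyrus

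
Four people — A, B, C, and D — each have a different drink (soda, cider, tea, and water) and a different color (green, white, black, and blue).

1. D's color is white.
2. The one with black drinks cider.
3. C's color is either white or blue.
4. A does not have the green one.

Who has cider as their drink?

With clues 1–2, D is impossible for the one with drink cider.
With clues 1–3, C is impossible for the one with drink cider.
With clues 1–4, B is impossible for the one with drink cider.
That leaves A.

A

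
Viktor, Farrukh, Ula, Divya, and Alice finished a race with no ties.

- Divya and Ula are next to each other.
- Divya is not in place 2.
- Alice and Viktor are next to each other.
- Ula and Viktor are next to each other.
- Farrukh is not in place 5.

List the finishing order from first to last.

Farrukh, Alice, Viktor, Ula, Divya

From clues 1–2: Ula is in {2,3,4,5}.
From clues 1–3: Farrukh is in {1,3,5}.
From clues 1–4: Viktor is in {2,3}.
From clues 1–5: Farrukh → place 1, Alice → place 2, Viktor → place 3, Ula → place 4, Divya → place 5.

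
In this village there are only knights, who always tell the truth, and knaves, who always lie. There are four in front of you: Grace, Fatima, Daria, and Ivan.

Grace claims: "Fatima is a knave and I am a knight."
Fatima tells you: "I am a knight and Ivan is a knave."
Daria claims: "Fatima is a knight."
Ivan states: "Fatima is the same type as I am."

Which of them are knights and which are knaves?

Grace: knave, Fatima: knight, Daria: knight, Ivan: knave

Consider Grace. Suppose Grace is a knight.
Then no assignment of the remaining roles makes every statement match its speaker's type — contradiction.
So Grace is a knave.
Consider Fatima. Suppose Fatima is a knave.
Then whichever role Ivan has, Ivan's statement has the wrong truth value — contradiction.
So Fatima is a knight.
With that fixed, Daria's statement is true, so Daria is a knight.
Consider Ivan. Suppose Ivan is a knight.
Then Fatima's statement comes out false, contradicting Fatima being a knight.
So Ivan is a knave.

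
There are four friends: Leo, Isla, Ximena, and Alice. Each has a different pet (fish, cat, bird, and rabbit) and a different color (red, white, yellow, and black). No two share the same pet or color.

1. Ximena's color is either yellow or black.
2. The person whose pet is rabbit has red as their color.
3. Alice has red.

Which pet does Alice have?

rabbit

With clues 1–3, bird, cat, and fish are impossible for Alice's pet.
That leaves rabbit.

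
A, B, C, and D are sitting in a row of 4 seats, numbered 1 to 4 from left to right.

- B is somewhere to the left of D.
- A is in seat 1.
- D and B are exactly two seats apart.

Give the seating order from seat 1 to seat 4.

A, B, C, D

From clue 1: B is in {1,2,3}.
From clues 1–2: A → seat 1.
From clues 1–3: B → seat 2, C → seat 3, D → seat 4.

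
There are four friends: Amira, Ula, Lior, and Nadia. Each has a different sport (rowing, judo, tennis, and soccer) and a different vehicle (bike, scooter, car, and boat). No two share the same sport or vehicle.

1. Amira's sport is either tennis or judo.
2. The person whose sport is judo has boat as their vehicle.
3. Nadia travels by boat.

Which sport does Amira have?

tennis

Clue 1 rules out rowing and soccer for Amira's sport.
With clues 1–3, judo is impossible for Amira's sport.
That leaves tennis.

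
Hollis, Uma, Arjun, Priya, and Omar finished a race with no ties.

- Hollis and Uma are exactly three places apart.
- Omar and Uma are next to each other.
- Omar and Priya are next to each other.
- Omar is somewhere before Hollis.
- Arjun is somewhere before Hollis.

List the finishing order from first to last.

Arjun, Uma, Omar, Priya, Hollis

From clue 1: Hollis is in {1,2,4,5}.
From clues 1–3: Arjun is in {1,5}.
From clues 1–4: Hollis is in {4,5}.
From clues 1–5: Arjun → place 1, Uma → place 2, Omar → place 3, Priya → place 4, Hollis → place 5.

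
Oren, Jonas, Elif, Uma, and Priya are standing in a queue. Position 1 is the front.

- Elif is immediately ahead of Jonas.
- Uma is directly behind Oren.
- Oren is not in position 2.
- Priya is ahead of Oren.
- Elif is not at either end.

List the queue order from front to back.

Priya, Elif, Jonas, Oren, Uma

From clue 1: Jonas is in {2,3,4,5}.
From clues 1–2: Priya is in {1,3,5}.
From clues 1–3: Oren is in {1,3,4}.
From clues 1–4: Oren → position 4, Uma → position 5.
From clues 1–5: Priya → position 1, Elif → position 2, Jonas → position 3.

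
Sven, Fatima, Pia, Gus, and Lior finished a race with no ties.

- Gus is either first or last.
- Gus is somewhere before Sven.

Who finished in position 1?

Gus

With clues 1–2, Fatima, Lior, Pia, and Sven are ruled out for place 1.
So place 1 is Gus.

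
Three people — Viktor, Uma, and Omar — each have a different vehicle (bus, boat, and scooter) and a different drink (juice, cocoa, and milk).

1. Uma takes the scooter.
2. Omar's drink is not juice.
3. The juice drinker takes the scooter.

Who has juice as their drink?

With clues 1–2, Omar is impossible for the one with drink juice.
With clues 1–3, Viktor is impossible for the one with drink juice.
That leaves Uma.

Uma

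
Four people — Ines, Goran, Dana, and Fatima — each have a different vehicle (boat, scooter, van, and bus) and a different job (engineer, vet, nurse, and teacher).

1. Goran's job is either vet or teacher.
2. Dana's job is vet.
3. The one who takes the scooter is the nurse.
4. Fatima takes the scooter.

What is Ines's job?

With clues 1–2, teacher and vet are impossible for Ines's job.
With clues 1–4, nurse is impossible for Ines's job.
That leaves engineer.

engineer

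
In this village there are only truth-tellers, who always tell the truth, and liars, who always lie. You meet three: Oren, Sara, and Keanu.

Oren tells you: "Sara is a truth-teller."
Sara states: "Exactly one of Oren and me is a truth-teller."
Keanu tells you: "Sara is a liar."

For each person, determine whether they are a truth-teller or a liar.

Consider Oren. Suppose Oren is a truth-teller.
Then whichever role Sara has, Sara's statement has the wrong truth value — contradiction.
So Oren is a liar.
Consider Sara. Suppose Sara is a truth-teller.
Then Oren's statement comes out true, contradicting Oren being a liar.
So Sara is a liar.
With that fixed, Keanu's statement is true, so Keanu is a truth-teller.

Oren: liar, Sara: liar, Keanu: truth-teller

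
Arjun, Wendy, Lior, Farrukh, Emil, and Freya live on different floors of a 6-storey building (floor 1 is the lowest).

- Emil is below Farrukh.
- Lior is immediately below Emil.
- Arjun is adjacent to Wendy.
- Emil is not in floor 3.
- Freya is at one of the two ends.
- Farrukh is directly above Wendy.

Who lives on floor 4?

Wendy

With clues 1–5, Farrukh and Freya are ruled out for floor 4.
With clues 1–6, Arjun, Emil, and Lior are ruled out for floor 4.
So floor 4 is Wendy.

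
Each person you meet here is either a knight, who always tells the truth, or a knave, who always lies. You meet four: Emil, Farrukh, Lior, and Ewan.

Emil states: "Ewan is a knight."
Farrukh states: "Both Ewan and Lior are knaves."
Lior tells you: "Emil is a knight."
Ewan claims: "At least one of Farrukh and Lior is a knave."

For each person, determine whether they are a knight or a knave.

Consider Emil. Suppose Emil is a knave.
Then no assignment of the remaining roles makes every statement match its speaker's type — contradiction.
So Emil is a knight.
With that fixed, Lior's statement is true, so Lior is a knight.
With that fixed, Farrukh's statement is false, so Farrukh is a knave.
With that fixed, Ewan's statement is true, so Ewan is a knight.

Emil: knight, Farrukh: knave, Lior: knight, Ewan: knight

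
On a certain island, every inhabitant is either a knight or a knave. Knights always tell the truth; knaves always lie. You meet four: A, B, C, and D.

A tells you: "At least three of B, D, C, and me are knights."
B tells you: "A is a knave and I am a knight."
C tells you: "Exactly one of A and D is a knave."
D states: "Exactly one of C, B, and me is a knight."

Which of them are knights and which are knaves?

Consider A. Suppose A is a knight.
Then no assignment of the remaining roles makes every statement match its speaker's type — contradiction.
So A is a knave.
Consider B. Suppose B is a knight.
Then no assignment of the remaining roles makes every statement match its speaker's type — contradiction.
So B is a knave.
Consider C. Suppose C is a knight.
Then whichever role D has, D's statement has the wrong truth value — contradiction.
So C is a knave.
Consider D. Suppose D is a knight.
Then C's statement comes out true, contradicting C being a knave.
So D is a knave.

A: knave, B: knave, C: knave, D: knave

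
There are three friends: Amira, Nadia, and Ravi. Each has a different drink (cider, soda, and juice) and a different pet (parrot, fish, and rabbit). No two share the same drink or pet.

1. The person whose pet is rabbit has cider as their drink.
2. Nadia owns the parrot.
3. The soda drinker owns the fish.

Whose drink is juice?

Nadia

With clues 1–3, Amira and Ravi are impossible for the one with drink juice.
That leaves Nadia.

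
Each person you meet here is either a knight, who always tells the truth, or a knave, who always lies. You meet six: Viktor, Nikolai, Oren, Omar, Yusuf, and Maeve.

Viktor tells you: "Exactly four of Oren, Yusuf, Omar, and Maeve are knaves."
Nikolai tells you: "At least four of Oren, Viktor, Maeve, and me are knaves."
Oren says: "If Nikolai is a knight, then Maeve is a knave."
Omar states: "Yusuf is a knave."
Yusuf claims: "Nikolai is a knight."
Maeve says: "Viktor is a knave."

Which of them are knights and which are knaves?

Consider Viktor. Suppose Viktor is a knight.
Then no assignment of the remaining roles makes every statement match its speaker's type — contradiction.
So Viktor is a knave.
With that fixed, Maeve's statement is true, so Maeve is a knight.
With that fixed, Nikolai's statement is false, so Nikolai is a knave.
With that fixed, Oren's statement is true, so Oren is a knight.
With that fixed, Yusuf's statement is false, so Yusuf is a knave.
With that fixed, Omar's statement is true, so Omar is a knight.

Viktor: knave, Nikolai: knave, Oren: knight, Omar: knight, Yusuf: knave, Maeve: knight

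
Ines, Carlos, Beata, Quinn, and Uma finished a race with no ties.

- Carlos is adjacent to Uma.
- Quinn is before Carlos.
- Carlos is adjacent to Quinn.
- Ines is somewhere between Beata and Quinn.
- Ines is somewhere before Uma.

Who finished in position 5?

With clues 1–2, Quinn is ruled out for place 5.
With clues 1–3, Carlos is ruled out for place 5.
With clues 1–4, Ines is ruled out for place 5.
With clues 1–5, Beata is ruled out for place 5.
So place 5 is Uma.

Uma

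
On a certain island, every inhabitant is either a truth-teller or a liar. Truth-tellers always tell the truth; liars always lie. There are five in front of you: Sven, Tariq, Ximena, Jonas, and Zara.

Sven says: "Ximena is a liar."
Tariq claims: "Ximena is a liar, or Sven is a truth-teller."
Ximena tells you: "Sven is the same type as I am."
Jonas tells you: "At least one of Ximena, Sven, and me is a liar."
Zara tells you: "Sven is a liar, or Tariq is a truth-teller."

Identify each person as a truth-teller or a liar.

Sven: truth-teller, Tariq: truth-teller, Ximena: liar, Jonas: truth-teller, Zara: truth-teller

Consider Sven. Suppose Sven is a liar.
Then whichever role Ximena has, Ximena's statement has the wrong truth value — contradiction.
So Sven is a truth-teller.
With that fixed, Tariq's statement is true, so Tariq is a truth-teller.
With that fixed, Zara's statement is true, so Zara is a truth-teller.
Consider Ximena. Suppose Ximena is a truth-teller.
Then Sven's statement comes out false, contradicting Sven being a truth-teller.
So Ximena is a liar.
With that fixed, Jonas's statement is true, so Jonas is a truth-teller.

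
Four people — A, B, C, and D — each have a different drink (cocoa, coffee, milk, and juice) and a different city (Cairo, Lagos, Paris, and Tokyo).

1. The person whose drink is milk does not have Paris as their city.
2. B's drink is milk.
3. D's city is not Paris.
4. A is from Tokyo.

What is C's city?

With clues 1–4, Cairo, Lagos, and Tokyo are impossible for C's city.
That leaves Paris.

Paris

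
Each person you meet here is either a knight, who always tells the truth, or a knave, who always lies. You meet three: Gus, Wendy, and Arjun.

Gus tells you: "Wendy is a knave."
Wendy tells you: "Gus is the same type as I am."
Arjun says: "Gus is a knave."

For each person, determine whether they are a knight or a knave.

Gus: knight, Wendy: knave, Arjun: knave

Consider Gus. Suppose Gus is a knave.
Then whichever role Wendy has, Wendy's statement has the wrong truth value — contradiction.
So Gus is a knight.
With that fixed, Arjun's statement is false, so Arjun is a knave.
Consider Wendy. Suppose Wendy is a knight.
Then Gus's statement comes out false, contradicting Gus being a knight.
So Wendy is a knave.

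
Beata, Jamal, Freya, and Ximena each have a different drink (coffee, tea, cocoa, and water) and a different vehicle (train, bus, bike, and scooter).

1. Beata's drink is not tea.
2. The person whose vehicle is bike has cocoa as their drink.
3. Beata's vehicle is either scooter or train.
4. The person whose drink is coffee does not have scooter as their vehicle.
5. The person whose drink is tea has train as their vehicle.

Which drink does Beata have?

water

Clue 1 rules out tea for Beata's drink.
With clues 1–3, cocoa is impossible for Beata's drink.
With clues 1–5, coffee is impossible for Beata's drink.
That leaves water.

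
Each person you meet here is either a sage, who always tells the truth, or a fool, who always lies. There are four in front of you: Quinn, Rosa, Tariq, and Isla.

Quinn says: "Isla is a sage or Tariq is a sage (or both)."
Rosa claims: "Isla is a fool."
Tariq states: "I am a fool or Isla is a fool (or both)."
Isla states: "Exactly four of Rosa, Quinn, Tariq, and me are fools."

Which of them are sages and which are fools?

Quinn: sage, Rosa: sage, Tariq: sage, Isla: fool

Consider Quinn. Suppose Quinn is a fool.
Then no assignment of the remaining roles makes every statement match its speaker's type — contradiction.
So Quinn is a sage.
With that fixed, Isla's statement is false, so Isla is a fool.
With that fixed, Rosa's statement is true, so Rosa is a sage.
With that fixed, Tariq's statement is true, so Tariq is a sage.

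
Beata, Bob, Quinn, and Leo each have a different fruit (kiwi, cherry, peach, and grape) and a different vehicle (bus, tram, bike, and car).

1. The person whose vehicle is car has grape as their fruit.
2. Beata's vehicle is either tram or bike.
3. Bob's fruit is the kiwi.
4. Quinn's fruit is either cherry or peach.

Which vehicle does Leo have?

With clues 1–4, bike, bus, and tram are impossible for Leo's vehicle.
That leaves car.

car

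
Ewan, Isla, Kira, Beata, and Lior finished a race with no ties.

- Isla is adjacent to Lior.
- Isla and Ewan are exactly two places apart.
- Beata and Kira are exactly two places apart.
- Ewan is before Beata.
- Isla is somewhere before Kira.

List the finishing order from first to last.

Lior, Isla, Kira, Ewan, Beata

From clues 1–3: Ewan is in {2,4}.
From clues 1–5: Lior → place 1, Isla → place 2, Kira → place 3, Ewan → place 4, Beata → place 5.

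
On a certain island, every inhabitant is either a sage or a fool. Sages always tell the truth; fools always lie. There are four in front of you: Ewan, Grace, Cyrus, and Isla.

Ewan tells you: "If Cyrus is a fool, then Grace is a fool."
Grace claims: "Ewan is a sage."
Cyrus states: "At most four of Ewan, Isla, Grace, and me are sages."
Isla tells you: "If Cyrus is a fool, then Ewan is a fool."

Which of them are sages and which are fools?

Regardless of anyone's role, Cyrus's statement is true, so Cyrus is a sage.
With that fixed, Isla's statement is true, so Isla is a sage.
With that fixed, Ewan's statement is true, so Ewan is a sage.
With that fixed, Grace's statement is true, so Grace is a sage.

Ewan: sage, Grace: sage, Cyrus: sage, Isla: sage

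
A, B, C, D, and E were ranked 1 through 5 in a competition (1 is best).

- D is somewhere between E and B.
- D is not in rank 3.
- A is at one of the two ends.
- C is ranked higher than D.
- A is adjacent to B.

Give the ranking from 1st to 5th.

A, B, C, D, E

From clue 1: D is in {2,3,4}.
From clues 1–2: D is in {2,4}.
From clues 1–3: A is in {1,5}.
From clues 1–4: A → rank 1, D → rank 4.
From clues 1–5: B → rank 2, C → rank 3, E → rank 5.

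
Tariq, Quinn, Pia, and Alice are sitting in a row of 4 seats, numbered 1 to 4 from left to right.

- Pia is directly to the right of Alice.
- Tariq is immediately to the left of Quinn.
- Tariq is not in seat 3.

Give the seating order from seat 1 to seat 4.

From clue 1: Pia is in {2,3,4}.
From clues 1–2: Tariq is in {1,3}.
From clues 1–3: Tariq → seat 1, Quinn → seat 2, Alice → seat 3, Pia → seat 4.

Tariq, Quinn, Alice, Pia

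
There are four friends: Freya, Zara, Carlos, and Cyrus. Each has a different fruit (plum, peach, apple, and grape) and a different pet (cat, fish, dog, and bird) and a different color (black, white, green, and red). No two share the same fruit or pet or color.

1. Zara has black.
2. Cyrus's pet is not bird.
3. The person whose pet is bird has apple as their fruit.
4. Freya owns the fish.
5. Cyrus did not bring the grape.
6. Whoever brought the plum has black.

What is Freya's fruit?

With clues 1–4, apple is impossible for Freya's fruit.
With clues 1–6, peach and plum are impossible for Freya's fruit.
That leaves grape.

grape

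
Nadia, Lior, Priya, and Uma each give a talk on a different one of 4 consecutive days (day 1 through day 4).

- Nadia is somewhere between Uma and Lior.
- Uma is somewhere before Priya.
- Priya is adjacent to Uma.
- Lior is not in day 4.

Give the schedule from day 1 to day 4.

From clue 1: Nadia is in {2,3}.
From clues 1–4: Lior → day 1, Nadia → day 2, Uma → day 3, Priya → day 4.

Lior, Nadia, Uma, Priya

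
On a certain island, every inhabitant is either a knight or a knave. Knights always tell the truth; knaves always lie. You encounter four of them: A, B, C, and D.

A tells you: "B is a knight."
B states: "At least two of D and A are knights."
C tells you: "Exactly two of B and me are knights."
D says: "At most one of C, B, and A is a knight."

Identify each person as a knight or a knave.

A: knave, B: knave, C: knave, D: knight

Consider A. Suppose A is a knight.
Then no assignment of the remaining roles makes every statement match its speaker's type — contradiction.
So A is a knave.
With that fixed, B's statement is false, so B is a knave.
With that fixed, C's statement is false, so C is a knave.
With that fixed, D's statement is true, so D is a knight.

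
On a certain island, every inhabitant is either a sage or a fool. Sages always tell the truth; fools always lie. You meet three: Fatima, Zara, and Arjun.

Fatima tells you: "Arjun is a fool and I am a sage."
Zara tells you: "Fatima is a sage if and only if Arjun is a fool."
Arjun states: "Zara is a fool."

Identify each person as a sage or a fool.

Fatima: sage, Zara: sage, Arjun: fool

Consider Fatima. Suppose Fatima is a fool.
Then no assignment of the remaining roles makes every statement match its speaker's type — contradiction.
So Fatima is a sage.
Consider Zara. Suppose Zara is a fool.
Then no assignment of the remaining roles makes every statement match its speaker's type — contradiction.
So Zara is a sage.
With that fixed, Arjun's statement is false, so Arjun is a fool.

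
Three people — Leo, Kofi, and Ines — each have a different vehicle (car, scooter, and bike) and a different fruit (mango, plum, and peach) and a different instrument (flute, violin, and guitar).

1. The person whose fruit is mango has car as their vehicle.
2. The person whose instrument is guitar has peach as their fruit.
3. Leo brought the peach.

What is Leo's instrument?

With clues 1–3, flute and violin are impossible for Leo's instrument.
That leaves guitar.

guitar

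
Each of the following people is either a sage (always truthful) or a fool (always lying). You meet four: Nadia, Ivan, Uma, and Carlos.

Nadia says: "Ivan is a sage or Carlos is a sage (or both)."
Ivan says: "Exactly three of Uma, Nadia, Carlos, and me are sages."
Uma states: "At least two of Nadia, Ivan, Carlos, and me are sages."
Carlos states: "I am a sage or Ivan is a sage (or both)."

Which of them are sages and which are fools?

Nadia: fool, Ivan: fool, Uma: fool, Carlos: fool

Consider Nadia. Suppose Nadia is a sage.
Then no assignment of the remaining roles makes every statement match its speaker's type — contradiction.
So Nadia is a fool.
Consider Ivan. Suppose Ivan is a sage.
Then Nadia's statement comes out true, contradicting Nadia being a fool.
So Ivan is a fool.
Consider Uma. Suppose Uma is a sage.
Then no assignment of the remaining roles makes every statement match its speaker's type — contradiction.
So Uma is a fool.
Consider Carlos. Suppose Carlos is a sage.
Then Nadia's statement comes out true, contradicting Nadia being a fool.
So Carlos is a fool.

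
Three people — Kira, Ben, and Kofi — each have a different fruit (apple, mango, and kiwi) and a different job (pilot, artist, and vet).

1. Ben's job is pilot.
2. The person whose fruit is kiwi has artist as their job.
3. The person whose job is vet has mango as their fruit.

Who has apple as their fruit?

Ben

With clues 1–3, Kira and Kofi are impossible for the one with fruit apple.
That leaves Ben.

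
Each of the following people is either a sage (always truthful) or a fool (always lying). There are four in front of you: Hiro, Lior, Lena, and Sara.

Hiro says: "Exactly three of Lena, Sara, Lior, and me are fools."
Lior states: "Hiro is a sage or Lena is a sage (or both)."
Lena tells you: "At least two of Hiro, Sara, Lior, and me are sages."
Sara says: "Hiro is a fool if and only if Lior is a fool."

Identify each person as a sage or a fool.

Consider Hiro. Suppose Hiro is a sage.
Then no assignment of the remaining roles makes every statement match its speaker's type — contradiction.
So Hiro is a fool.
Consider Lior. Suppose Lior is a fool.
Then no assignment of the remaining roles makes every statement match its speaker's type — contradiction.
So Lior is a sage.
With that fixed, Sara's statement is false, so Sara is a fool.
Consider Lena. Suppose Lena is a fool.
Then Hiro's statement comes out true, contradicting Hiro being a fool.
So Lena is a sage.

Hiro: fool, Lior: sage, Lena: sage, Sara: fool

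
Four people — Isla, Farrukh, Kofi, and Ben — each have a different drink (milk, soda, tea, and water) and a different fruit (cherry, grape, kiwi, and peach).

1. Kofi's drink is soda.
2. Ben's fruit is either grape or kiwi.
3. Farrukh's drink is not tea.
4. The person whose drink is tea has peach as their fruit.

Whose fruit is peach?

With clues 1–2, Ben is impossible for the one with fruit peach.
With clues 1–4, Farrukh and Kofi are impossible for the one with fruit peach.
That leaves Isla.

Isla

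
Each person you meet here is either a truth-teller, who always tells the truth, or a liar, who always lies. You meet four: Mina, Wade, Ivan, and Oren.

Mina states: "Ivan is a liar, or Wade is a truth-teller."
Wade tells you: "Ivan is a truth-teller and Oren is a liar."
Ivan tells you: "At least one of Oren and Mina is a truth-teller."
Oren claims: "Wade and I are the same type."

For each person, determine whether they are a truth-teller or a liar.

Consider Mina. Suppose Mina is a liar.
Then no assignment of the remaining roles makes every statement match its speaker's type — contradiction.
So Mina is a truth-teller.
With that fixed, Ivan's statement is true, so Ivan is a truth-teller.
Consider Wade. Suppose Wade is a liar.
Then Mina's statement comes out false, contradicting Mina being a truth-teller.
So Wade is a truth-teller.
Consider Oren. Suppose Oren is a truth-teller.
Then Wade's statement comes out false, contradicting Wade being a truth-teller.
So Oren is a liar.

Mina: truth-teller, Wade: truth-teller, Ivan: truth-teller, Oren: liar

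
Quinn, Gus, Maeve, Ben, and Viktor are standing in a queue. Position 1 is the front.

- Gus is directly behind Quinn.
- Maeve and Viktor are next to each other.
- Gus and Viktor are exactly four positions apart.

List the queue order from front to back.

Viktor, Maeve, Ben, Quinn, Gus

From clue 1: Quinn is in {1,2,3,4}.
From clues 1–2: Ben is in {1,3,5}.
From clues 1–3: Viktor → position 1, Maeve → position 2, Ben → position 3, Quinn → position 4, Gus → position 5.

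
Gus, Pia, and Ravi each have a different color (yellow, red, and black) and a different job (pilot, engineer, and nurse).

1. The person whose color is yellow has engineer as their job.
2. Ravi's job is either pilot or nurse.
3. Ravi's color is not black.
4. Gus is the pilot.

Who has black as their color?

With clues 1–3, Ravi is impossible for the one with color black.
With clues 1–4, Pia is impossible for the one with color black.
That leaves Gus.

Gus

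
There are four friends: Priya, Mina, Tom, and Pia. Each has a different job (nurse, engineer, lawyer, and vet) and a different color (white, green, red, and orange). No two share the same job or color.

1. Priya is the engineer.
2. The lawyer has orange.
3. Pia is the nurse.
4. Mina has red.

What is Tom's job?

lawyer

Clue 1 rules out engineer for Tom's job.
With clues 1–3, nurse is impossible for Tom's job.
With clues 1–4, vet is impossible for Tom's job.
That leaves lawyer.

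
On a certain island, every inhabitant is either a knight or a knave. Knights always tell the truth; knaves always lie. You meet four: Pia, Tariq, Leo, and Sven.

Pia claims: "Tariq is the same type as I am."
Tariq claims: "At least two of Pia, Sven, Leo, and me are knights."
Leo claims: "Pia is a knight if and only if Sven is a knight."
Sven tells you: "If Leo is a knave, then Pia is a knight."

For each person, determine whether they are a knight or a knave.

Pia: knight, Tariq: knight, Leo: knight, Sven: knight

Consider Pia. Suppose Pia is a knave.
Then no assignment of the remaining roles makes every statement match its speaker's type — contradiction.
So Pia is a knight.
With that fixed, Sven's statement is true, so Sven is a knight.
With that fixed, Tariq's statement is true, so Tariq is a knight.
With that fixed, Leo's statement is true, so Leo is a knight.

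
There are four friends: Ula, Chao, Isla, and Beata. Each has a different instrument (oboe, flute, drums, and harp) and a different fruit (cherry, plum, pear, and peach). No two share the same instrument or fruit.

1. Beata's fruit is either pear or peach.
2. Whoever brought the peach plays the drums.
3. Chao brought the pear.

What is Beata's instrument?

With clues 1–3, flute, harp, and oboe are impossible for Beata's instrument.
That leaves drums.

drums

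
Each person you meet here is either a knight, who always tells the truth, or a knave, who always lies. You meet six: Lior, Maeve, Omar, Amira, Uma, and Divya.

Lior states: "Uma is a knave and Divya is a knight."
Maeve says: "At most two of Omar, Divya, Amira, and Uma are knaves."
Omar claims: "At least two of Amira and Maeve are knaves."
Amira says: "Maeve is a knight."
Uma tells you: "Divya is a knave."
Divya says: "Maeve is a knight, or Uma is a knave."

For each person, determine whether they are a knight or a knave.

Consider Lior. Suppose Lior is a knave.
Then no assignment of the remaining roles makes every statement match its speaker's type — contradiction.
So Lior is a knight.
Consider Maeve. Suppose Maeve is a knave.
Then no assignment of the remaining roles makes every statement match its speaker's type — contradiction.
So Maeve is a knight.
With that fixed, Omar's statement is false, so Omar is a knave.
With that fixed, Amira's statement is true, so Amira is a knight.
With that fixed, Divya's statement is true, so Divya is a knight.
With that fixed, Uma's statement is false, so Uma is a knave.

Lior: knight, Maeve: knight, Omar: knave, Amira: knight, Uma: knave, Divya: knight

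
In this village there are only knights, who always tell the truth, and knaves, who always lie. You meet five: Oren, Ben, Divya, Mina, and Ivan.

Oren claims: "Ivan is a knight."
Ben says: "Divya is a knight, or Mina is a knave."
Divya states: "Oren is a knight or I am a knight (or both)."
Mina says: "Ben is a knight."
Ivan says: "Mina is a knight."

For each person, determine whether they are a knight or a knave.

Oren: knight, Ben: knight, Divya: knight, Mina: knight, Ivan: knight

Consider Oren. Suppose Oren is a knave.
Then no assignment of the remaining roles makes every statement match its speaker's type — contradiction.
So Oren is a knight.
With that fixed, Divya's statement is true, so Divya is a knight.
With that fixed, Ben's statement is true, so Ben is a knight.
With that fixed, Mina's statement is true, so Mina is a knight.
With that fixed, Ivan's statement is true, so Ivan is a knight.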